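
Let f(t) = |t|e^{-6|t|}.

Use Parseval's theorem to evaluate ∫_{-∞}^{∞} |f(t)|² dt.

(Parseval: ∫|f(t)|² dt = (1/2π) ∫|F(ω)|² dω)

∫|f(t)|² dt = \frac{1}{432}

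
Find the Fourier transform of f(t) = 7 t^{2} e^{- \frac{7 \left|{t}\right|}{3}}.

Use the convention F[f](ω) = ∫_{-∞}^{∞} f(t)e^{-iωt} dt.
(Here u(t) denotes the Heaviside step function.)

F(ω) = \frac{5292 \left(49 - 27 \omega^{2}\right)}{\left(9 \omega^{2} + 49\right)^{3}}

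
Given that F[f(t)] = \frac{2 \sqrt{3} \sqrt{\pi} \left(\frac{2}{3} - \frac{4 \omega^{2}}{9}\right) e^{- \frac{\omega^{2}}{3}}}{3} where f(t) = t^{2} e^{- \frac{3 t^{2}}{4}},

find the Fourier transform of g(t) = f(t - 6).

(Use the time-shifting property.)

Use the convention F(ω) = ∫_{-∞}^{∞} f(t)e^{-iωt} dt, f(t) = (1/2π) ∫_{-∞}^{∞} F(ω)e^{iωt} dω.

F[g](ω) = \frac{4 \sqrt{3} \sqrt{\pi} \left(3 - 2 \omega^{2}\right) e^{- \frac{\omega \left(\omega + 18 i\right)}{3}}}{27}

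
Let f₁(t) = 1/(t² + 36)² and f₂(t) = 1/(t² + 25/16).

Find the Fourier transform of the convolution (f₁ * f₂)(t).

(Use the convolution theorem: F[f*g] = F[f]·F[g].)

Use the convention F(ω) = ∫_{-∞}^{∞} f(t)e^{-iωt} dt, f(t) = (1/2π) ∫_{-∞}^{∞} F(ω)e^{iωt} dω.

F[f₁*f₂](ω) = \frac{\pi^{2} \left(6 \left|{\omega}\right| + 1\right) e^{- \frac{29 \left|{\omega}\right|}{4}}}{540}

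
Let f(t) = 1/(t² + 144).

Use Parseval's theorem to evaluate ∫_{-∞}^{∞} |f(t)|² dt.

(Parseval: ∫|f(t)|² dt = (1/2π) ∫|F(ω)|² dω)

∫|f(t)|² dt = \frac{\pi}{3456}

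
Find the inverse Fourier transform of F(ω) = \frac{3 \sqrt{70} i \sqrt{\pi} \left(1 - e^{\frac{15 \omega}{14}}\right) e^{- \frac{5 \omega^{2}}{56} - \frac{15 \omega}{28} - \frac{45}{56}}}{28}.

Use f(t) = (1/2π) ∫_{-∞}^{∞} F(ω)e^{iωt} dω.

f(t) = 3 e^{- \frac{14 t^{2}}{5}} \sin{\left(3 t \right)}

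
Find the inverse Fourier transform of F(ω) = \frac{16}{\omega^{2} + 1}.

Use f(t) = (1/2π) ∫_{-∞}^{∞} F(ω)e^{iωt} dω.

f(t) = 8 e^{- \left|{t}\right|}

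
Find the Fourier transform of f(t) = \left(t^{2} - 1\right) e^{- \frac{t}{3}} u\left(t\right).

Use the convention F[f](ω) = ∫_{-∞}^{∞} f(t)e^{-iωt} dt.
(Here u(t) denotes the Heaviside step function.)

F(ω) = \frac{3 \left(54 i \omega - \left(3 i \omega + 1\right)^{3} + 18\right)}{\left(3 i \omega + 1\right)^{4}}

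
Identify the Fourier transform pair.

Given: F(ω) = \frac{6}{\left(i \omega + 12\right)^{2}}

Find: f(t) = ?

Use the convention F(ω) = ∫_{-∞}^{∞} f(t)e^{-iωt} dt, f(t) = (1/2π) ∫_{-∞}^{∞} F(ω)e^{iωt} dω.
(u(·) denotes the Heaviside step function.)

f(t) = 6 t e^{- 12 t} u\left(t\right)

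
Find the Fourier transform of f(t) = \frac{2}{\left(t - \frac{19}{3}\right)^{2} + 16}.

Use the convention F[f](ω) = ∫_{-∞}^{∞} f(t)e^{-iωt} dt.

F(ω) = \frac{\pi e^{- \frac{19 i \omega}{3} - 4 \left|{\omega}\right|}}{2}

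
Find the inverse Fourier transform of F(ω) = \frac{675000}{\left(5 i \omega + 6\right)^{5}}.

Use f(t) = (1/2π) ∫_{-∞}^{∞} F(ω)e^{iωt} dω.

f(t) = 9 t^{4} e^{- \frac{6 t}{5}} u\left(t\right)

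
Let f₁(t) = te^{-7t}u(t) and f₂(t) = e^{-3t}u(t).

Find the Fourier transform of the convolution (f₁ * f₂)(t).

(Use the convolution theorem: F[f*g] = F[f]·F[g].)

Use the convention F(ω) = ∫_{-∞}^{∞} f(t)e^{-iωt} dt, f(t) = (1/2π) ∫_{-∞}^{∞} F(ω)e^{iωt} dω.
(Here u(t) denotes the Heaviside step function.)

F[f₁*f₂](ω) = \frac{1}{\left(i \omega + 3\right) \left(i \omega + 7\right)^{2}}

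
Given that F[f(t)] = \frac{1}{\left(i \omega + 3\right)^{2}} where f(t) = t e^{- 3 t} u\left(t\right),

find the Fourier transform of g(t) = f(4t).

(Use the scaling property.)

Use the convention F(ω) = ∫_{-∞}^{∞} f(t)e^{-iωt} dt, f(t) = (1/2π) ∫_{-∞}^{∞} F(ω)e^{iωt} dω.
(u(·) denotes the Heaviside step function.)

F[g](ω) = \frac{4}{\left(i \omega + 12\right)^{2}}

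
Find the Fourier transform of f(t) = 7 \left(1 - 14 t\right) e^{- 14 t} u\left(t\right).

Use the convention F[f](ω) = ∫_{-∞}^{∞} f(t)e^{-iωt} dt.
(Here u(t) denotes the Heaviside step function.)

F(ω) = \frac{7 i \omega}{- \omega^{2} + 28 i \omega + 196}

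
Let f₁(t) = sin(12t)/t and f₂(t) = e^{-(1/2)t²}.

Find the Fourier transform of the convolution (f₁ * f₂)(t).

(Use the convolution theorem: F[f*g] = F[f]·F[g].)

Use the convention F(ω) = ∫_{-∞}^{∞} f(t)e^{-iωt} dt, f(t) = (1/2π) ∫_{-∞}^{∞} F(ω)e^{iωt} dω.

F[f₁*f₂](ω) = \begin{cases} \sqrt{2} \pi^{\frac{3}{2}} e^{- \frac{\omega^{2}}{2}} & \text{for}\: \omega > -12 \wedge \omega < 12 \\0 & \text{otherwise} \end{cases}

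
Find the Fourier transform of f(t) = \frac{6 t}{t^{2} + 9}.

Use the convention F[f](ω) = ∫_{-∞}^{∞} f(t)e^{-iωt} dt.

F(ω) = - 6 i \pi e^{- 3 \left|{\omega}\right|} \operatorname{sign}{\left(\omega \right)}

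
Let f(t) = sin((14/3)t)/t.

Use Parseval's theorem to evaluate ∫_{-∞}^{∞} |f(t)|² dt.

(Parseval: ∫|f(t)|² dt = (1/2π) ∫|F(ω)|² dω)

∫|f(t)|² dt = \frac{14 \pi}{3}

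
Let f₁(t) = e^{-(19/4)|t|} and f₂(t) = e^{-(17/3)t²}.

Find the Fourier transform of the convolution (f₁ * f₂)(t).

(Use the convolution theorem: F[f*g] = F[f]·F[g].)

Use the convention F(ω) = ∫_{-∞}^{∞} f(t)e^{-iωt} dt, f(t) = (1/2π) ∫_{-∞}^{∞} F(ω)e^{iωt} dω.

F[f₁*f₂](ω) = \frac{152 \sqrt{51} \sqrt{\pi} e^{- \frac{3 \omega^{2}}{68}}}{17 \left(16 \omega^{2} + 361\right)}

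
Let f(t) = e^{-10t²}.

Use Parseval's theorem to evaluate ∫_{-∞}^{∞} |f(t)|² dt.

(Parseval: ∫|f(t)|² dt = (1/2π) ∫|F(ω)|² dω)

∫|f(t)|² dt = \frac{\sqrt{5} \sqrt{\pi}}{10}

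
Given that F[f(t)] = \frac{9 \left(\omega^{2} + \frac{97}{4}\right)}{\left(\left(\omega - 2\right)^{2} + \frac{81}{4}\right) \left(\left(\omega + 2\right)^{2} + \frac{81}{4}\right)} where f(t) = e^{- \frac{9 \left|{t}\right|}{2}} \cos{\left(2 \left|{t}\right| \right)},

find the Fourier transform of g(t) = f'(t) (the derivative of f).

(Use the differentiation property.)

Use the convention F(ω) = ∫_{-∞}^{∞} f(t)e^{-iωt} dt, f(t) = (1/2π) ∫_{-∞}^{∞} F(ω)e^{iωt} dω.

F[g](ω) = \frac{36 i \omega \left(4 \omega^{2} + 97\right)}{16 \omega^{4} + 520 \omega^{2} + 9409}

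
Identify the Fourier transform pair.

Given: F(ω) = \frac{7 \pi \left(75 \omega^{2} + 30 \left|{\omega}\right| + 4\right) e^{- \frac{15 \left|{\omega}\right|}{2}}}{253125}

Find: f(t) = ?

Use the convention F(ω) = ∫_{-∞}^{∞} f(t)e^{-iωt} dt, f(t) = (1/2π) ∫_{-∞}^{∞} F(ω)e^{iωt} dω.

f(t) = \frac{7}{\left(t^{2} + \frac{225}{4}\right)^{3}}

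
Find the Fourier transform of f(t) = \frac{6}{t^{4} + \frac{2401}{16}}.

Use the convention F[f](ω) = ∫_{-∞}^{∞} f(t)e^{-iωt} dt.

F(ω) = \frac{48 \pi e^{- \frac{7 \sqrt{2} \left|{\omega}\right|}{4}} \sin{\left(\frac{7 \sqrt{2} \left|{\omega}\right|}{4} + \frac{\pi}{4} \right)}}{343}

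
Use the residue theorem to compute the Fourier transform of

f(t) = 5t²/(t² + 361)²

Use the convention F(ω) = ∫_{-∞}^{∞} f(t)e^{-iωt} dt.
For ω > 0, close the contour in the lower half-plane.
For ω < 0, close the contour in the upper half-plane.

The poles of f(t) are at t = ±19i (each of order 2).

Let g(z) = f(z)e^{-iωz}; for large |z| the factor e^{-iωz} decays in the lower half-plane when ω > 0 and in the upper half-plane when ω < 0.

Case ω > 0 (lower half-plane, clockwise contour ⇒ F(ω) = -2πi·ΣRes):
  Res_{z = - 19 i} g(z) = \frac{5 i \left(1 - 19 \omega\right) e^{- 19 \omega}}{76} (pole of order 2)
  F(ω) = -2πi·ΣRes = \frac{5 \pi \left(1 - 19 \omega\right) e^{- 19 \omega}}{38}

Case ω < 0 (upper half-plane, counterclockwise contour ⇒ F(ω) = +2πi·ΣRes):
  Res_{z = 19 i} g(z) = \frac{5 i \left(- 19 \omega - 1\right) e^{19 \omega}}{76} (pole of order 2)
  F(ω) = 2πi·ΣRes = \frac{5 \pi \left(19 \omega + 1\right) e^{19 \omega}}{38}

Both cases combine into a single formula in |ω|:

F(ω) = \frac{5 \pi \left(1 - 19 \left|{\omega}\right|\right) e^{- 19 \left|{\omega}\right|}}{38}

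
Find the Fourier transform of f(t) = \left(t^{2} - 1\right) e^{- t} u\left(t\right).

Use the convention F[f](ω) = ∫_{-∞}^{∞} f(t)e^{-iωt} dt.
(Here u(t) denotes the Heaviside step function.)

F(ω) = \frac{2 i \omega - \left(i \omega + 1\right)^{3} + 2}{\left(i \omega + 1\right)^{4}}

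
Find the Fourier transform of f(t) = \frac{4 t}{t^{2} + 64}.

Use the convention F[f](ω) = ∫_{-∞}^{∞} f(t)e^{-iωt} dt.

F(ω) = - 4 i \pi e^{- 8 \left|{\omega}\right|} \operatorname{sign}{\left(\omega \right)}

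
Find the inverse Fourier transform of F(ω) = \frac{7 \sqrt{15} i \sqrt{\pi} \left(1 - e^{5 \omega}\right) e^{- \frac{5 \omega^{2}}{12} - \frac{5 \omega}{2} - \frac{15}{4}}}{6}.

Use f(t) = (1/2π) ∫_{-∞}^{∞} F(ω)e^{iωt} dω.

f(t) = 7 e^{- \frac{3 t^{2}}{5}} \sin{\left(3 t \right)}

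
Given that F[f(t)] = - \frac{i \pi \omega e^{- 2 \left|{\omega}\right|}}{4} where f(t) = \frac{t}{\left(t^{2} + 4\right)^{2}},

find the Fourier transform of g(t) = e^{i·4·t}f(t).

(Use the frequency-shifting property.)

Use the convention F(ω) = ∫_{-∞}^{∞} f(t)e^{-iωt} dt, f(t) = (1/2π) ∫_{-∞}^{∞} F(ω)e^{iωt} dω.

F[g](ω) = \frac{i \pi \left(4 - \omega\right) e^{- 2 \left|{\omega - 4}\right|}}{4}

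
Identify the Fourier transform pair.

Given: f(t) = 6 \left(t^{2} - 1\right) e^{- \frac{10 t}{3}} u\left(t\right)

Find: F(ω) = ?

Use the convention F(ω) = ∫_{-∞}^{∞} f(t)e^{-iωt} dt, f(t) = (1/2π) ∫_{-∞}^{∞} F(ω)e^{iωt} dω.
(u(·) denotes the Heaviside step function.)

F(ω) = \frac{18 \left(54 i \omega - \left(3 i \omega + 10\right)^{3} + 180\right)}{\left(3 i \omega + 10\right)^{4}}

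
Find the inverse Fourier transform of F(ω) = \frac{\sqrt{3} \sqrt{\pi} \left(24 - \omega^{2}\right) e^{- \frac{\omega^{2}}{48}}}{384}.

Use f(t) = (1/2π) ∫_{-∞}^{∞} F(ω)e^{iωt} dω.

f(t) = 9 t^{2} e^{- 12 t^{2}}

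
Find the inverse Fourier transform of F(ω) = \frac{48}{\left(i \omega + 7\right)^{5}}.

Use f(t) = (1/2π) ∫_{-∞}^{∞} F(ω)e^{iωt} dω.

f(t) = 2 t^{4} e^{- 7 t} u\left(t\right)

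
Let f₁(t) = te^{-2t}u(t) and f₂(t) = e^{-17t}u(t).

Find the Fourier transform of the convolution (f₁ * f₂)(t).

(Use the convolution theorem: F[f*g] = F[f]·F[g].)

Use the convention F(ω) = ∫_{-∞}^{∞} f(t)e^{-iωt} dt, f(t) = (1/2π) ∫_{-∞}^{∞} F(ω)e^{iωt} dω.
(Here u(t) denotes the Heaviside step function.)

F[f₁*f₂](ω) = \frac{1}{\left(i \omega + 2\right)^{2} \left(i \omega + 17\right)}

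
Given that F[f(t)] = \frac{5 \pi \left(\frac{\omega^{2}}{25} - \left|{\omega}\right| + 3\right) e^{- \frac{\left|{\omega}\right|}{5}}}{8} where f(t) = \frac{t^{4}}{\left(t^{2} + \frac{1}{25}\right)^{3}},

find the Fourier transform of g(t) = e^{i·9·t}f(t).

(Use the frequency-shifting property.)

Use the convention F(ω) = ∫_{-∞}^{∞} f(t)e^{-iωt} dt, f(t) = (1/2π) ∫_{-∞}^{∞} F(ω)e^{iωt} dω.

F[g](ω) = \frac{\pi \left(\left(\omega - 9\right)^{2} - 25 \left|{\omega - 9}\right| + 75\right) e^{- \frac{\left|{\omega - 9}\right|}{5}}}{40}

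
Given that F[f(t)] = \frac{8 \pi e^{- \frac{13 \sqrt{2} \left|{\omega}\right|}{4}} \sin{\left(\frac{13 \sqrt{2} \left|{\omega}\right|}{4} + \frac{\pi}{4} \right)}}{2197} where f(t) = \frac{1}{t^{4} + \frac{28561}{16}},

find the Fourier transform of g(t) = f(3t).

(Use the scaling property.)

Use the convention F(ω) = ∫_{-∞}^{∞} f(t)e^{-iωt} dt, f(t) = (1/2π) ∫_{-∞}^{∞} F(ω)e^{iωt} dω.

F[g](ω) = \frac{8 \pi e^{- \frac{13 \sqrt{2} \left|{\omega}\right|}{12}} \sin{\left(\frac{13 \sqrt{2} \left|{\omega}\right|}{12} + \frac{\pi}{4} \right)}}{6591}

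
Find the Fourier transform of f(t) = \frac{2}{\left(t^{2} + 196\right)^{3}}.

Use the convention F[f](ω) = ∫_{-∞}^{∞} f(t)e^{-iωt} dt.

F(ω) = \frac{\pi \left(196 \omega^{2} + 42 \left|{\omega}\right| + 3\right) e^{- 14 \left|{\omega}\right|}}{2151296}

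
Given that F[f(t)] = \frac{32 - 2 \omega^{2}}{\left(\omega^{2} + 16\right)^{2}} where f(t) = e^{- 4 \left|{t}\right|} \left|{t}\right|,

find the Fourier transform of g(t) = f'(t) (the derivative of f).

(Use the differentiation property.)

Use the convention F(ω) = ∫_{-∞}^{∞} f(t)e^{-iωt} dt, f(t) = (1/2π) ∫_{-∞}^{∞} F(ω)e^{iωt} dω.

F[g](ω) = - \frac{2 i \omega \left(\omega^{2} - 16\right)}{\left(\omega^{2} + 16\right)^{2}}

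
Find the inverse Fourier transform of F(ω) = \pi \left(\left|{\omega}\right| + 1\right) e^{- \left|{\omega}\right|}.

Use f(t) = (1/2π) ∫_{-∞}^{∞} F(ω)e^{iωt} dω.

f(t) = \frac{2}{\left(t^{2} + 1\right)^{2}}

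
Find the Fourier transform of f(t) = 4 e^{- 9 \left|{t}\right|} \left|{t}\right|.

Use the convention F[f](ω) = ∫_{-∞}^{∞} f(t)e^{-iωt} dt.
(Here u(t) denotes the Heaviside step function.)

F(ω) = \frac{8 \left(81 - \omega^{2}\right)}{\left(\omega^{2} + 81\right)^{2}}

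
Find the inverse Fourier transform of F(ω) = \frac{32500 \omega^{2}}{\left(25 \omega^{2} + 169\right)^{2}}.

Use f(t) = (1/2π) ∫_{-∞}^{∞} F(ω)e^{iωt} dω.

f(t) = 5 \left(1 - \frac{13 \left|{t}\right|}{5}\right) e^{- \frac{13 \left|{t}\right|}{5}}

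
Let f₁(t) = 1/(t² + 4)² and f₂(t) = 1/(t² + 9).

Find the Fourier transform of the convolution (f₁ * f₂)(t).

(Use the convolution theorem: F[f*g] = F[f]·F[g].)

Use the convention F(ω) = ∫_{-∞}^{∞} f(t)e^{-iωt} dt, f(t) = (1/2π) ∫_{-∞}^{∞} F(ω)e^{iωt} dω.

F[f₁*f₂](ω) = \frac{\pi^{2} \left(2 \left|{\omega}\right| + 1\right) e^{- 5 \left|{\omega}\right|}}{48}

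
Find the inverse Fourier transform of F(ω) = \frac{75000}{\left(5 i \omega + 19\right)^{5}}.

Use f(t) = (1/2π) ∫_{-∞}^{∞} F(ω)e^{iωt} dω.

f(t) = t^{4} e^{- \frac{19 t}{5}} u\left(t\right)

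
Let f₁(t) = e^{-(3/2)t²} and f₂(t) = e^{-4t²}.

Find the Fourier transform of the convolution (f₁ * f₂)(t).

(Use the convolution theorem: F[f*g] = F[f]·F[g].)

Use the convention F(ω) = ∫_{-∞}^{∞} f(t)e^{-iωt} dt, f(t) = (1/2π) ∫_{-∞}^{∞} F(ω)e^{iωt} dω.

F[f₁*f₂](ω) = \frac{\sqrt{6} \pi e^{- \frac{11 \omega^{2}}{48}}}{6}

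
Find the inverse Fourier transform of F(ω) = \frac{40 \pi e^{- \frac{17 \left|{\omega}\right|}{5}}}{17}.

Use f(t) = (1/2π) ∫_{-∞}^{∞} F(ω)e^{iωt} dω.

f(t) = \frac{8}{t^{2} + \frac{289}{25}}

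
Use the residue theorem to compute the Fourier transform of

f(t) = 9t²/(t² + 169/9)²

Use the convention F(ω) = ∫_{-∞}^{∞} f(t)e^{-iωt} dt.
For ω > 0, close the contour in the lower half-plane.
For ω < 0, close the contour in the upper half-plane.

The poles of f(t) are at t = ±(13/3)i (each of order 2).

Let g(z) = f(z)e^{-iωz}; for large |z| the factor e^{-iωz} decays in the lower half-plane when ω > 0 and in the upper half-plane when ω < 0.

Case ω > 0 (lower half-plane, clockwise contour ⇒ F(ω) = -2πi·ΣRes):
  Res_{z = - \frac{13 i}{3}} g(z) = \frac{9 i \left(3 - 13 \omega\right) e^{- \frac{13 \omega}{3}}}{52} (pole of order 2)
  F(ω) = -2πi·ΣRes = \frac{9 \pi \left(3 - 13 \omega\right) e^{- \frac{13 \omega}{3}}}{26}

Case ω < 0 (upper half-plane, counterclockwise contour ⇒ F(ω) = +2πi·ΣRes):
  Res_{z = \frac{13 i}{3}} g(z) = \frac{9 i \left(- 13 \omega - 3\right) e^{\frac{13 \omega}{3}}}{52} (pole of order 2)
  F(ω) = 2πi·ΣRes = \frac{9 \pi \left(13 \omega + 3\right) e^{\frac{13 \omega}{3}}}{26}

Both cases combine into a single formula in |ω|:

F(ω) = \frac{9 \pi \left(3 - 13 \left|{\omega}\right|\right) e^{- \frac{13 \left|{\omega}\right|}{3}}}{26}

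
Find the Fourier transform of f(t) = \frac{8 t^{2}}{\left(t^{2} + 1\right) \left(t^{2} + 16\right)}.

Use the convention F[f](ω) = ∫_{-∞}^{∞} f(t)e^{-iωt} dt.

F(ω) = \frac{8 \pi \left(4 - e^{3 \left|{\omega}\right|}\right) e^{- 4 \left|{\omega}\right|}}{15}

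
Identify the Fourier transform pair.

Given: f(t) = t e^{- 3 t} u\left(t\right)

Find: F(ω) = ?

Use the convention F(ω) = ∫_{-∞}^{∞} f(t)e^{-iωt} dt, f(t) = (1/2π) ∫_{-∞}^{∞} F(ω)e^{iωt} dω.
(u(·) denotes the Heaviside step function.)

F(ω) = \frac{1}{\left(i \omega + 3\right)^{2}}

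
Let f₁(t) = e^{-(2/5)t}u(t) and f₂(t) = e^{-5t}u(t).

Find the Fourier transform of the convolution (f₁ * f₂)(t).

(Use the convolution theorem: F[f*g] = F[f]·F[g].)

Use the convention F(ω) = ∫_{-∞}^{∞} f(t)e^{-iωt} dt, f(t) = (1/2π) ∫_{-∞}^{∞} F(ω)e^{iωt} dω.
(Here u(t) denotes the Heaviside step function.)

F[f₁*f₂](ω) = \frac{5}{\left(i \omega + 5\right) \left(5 i \omega + 2\right)}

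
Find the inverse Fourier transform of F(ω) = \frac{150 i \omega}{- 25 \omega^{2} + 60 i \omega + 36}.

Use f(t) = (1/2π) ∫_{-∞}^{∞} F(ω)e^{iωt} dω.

f(t) = 6 \left(1 - \frac{6 t}{5}\right) e^{- \frac{6 t}{5}} u\left(t\right)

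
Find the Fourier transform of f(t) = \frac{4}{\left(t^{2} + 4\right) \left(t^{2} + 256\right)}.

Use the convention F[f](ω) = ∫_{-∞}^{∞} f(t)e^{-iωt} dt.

F(ω) = \frac{\pi \left(8 e^{14 \left|{\omega}\right|} - 1\right) e^{- 16 \left|{\omega}\right|}}{1008}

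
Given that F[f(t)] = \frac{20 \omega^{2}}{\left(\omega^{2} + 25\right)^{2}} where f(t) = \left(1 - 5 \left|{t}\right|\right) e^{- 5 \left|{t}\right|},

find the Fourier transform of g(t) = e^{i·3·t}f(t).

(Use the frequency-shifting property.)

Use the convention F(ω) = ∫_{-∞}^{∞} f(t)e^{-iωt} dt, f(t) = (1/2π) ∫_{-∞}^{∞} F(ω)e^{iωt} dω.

F[g](ω) = \frac{20 \left(\omega - 3\right)^{2}}{\left(\left(\omega - 3\right)^{2} + 25\right)^{2}}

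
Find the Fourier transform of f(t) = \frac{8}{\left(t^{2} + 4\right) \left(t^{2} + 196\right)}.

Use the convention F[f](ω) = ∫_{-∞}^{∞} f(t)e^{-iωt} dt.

F(ω) = \frac{\pi \left(7 e^{12 \left|{\omega}\right|} - 1\right) e^{- 14 \left|{\omega}\right|}}{336}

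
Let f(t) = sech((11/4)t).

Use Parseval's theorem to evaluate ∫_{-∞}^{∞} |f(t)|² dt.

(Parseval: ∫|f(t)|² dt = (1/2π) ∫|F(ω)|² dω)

∫|f(t)|² dt = \frac{8}{11}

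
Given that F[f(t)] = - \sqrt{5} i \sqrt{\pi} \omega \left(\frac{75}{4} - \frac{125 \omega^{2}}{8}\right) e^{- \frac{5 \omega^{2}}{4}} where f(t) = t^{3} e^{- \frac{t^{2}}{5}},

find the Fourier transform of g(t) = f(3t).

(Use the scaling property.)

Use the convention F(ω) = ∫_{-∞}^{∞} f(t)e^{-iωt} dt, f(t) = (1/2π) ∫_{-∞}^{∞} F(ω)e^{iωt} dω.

F[g](ω) = \frac{25 \sqrt{5} i \sqrt{\pi} \omega \left(5 \omega^{2} - 54\right) e^{- \frac{5 \omega^{2}}{36}}}{648}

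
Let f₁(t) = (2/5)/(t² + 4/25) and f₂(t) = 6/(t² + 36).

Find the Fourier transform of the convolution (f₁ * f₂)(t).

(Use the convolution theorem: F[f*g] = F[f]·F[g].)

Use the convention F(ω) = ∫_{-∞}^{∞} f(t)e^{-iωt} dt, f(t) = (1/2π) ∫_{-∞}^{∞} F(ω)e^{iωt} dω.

F[f₁*f₂](ω) = \pi^{2} e^{- \frac{32 \left|{\omega}\right|}{5}}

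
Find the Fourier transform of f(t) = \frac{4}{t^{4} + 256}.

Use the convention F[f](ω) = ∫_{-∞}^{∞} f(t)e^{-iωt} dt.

F(ω) = \frac{\pi e^{- 2 \sqrt{2} \left|{\omega}\right|} \sin{\left(2 \sqrt{2} \left|{\omega}\right| + \frac{\pi}{4} \right)}}{16}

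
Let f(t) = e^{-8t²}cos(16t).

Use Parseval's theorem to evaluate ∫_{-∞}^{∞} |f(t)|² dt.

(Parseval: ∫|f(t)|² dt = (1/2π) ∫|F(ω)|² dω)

∫|f(t)|² dt = \frac{\sqrt{\pi} \left(1 + e^{16}\right)}{8 e^{16}}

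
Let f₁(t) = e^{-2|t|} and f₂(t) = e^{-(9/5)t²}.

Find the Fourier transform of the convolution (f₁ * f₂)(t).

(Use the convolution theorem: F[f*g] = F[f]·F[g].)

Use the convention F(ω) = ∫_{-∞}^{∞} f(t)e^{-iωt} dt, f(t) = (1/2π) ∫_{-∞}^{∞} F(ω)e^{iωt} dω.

F[f₁*f₂](ω) = \frac{4 \sqrt{5} \sqrt{\pi} e^{- \frac{5 \omega^{2}}{36}}}{3 \left(\omega^{2} + 4\right)}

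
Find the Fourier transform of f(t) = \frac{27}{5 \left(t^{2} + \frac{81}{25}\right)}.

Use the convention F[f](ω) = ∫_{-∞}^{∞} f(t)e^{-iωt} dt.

F(ω) = 3 \pi e^{- \frac{9 \left|{\omega}\right|}{5}}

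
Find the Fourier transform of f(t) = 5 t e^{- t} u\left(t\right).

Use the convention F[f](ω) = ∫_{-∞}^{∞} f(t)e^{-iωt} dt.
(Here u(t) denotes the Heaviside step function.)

F(ω) = \frac{5}{\left(i \omega + 1\right)^{2}}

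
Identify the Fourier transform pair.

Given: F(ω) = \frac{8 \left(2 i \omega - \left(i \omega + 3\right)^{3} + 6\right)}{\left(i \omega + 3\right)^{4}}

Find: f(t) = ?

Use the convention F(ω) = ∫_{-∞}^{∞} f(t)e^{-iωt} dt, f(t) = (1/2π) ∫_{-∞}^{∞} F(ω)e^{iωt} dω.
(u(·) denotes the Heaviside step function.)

f(t) = 8 \left(t^{2} - 1\right) e^{- 3 t} u\left(t\right)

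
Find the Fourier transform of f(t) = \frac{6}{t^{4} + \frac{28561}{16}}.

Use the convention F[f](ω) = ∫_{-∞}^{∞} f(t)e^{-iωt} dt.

F(ω) = \frac{48 \pi e^{- \frac{13 \sqrt{2} \left|{\omega}\right|}{4}} \sin{\left(\frac{13 \sqrt{2} \left|{\omega}\right|}{4} + \frac{\pi}{4} \right)}}{2197}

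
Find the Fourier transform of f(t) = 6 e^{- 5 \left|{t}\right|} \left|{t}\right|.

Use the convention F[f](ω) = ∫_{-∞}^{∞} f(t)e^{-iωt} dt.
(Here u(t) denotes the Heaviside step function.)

F(ω) = \frac{12 \left(25 - \omega^{2}\right)}{\left(\omega^{2} + 25\right)^{2}}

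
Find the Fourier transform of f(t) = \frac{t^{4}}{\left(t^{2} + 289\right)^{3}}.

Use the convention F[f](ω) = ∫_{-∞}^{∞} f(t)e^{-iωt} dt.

F(ω) = \frac{\pi \left(289 \omega^{2} - 85 \left|{\omega}\right| + 3\right) e^{- 17 \left|{\omega}\right|}}{136}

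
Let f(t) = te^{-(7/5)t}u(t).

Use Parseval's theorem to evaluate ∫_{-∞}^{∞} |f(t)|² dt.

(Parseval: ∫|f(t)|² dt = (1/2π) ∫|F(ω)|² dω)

∫|f(t)|² dt = \frac{125}{1372}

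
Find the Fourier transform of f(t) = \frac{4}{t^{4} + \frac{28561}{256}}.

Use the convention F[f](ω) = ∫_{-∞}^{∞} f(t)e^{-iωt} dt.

F(ω) = \frac{256 \pi e^{- \frac{13 \sqrt{2} \left|{\omega}\right|}{8}} \sin{\left(\frac{13 \sqrt{2} \left|{\omega}\right|}{8} + \frac{\pi}{4} \right)}}{2197}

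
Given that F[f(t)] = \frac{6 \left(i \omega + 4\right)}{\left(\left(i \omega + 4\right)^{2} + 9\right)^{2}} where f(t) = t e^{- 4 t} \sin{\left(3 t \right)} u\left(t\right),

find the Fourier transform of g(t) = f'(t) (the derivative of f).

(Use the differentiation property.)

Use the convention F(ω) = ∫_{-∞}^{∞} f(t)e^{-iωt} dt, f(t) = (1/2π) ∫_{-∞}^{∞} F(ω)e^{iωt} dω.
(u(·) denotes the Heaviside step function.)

F[g](ω) = \frac{6 i \omega \left(i \omega + 4\right)}{\left(\left(i \omega + 4\right)^{2} + 9\right)^{2}}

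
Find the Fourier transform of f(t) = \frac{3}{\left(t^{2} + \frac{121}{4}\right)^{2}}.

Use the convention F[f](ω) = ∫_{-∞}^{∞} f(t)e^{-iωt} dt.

F(ω) = \frac{6 \pi \left(11 \left|{\omega}\right| + 2\right) e^{- \frac{11 \left|{\omega}\right|}{2}}}{1331}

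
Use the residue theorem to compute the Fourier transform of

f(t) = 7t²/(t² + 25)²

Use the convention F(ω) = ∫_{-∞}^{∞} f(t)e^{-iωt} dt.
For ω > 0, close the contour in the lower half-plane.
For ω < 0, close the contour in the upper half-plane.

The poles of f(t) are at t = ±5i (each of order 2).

Let g(z) = f(z)e^{-iωz}; for large |z| the factor e^{-iωz} decays in the lower half-plane when ω > 0 and in the upper half-plane when ω < 0.

Case ω > 0 (lower half-plane, clockwise contour ⇒ F(ω) = -2πi·ΣRes):
  Res_{z = - 5 i} g(z) = \frac{7 i \left(1 - 5 \omega\right) e^{- 5 \omega}}{20} (pole of order 2)
  F(ω) = -2πi·ΣRes = \frac{7 \pi \left(1 - 5 \omega\right) e^{- 5 \omega}}{10}

Case ω < 0 (upper half-plane, counterclockwise contour ⇒ F(ω) = +2πi·ΣRes):
  Res_{z = 5 i} g(z) = \frac{7 i \left(- 5 \omega - 1\right) e^{5 \omega}}{20} (pole of order 2)
  F(ω) = 2πi·ΣRes = \frac{7 \pi \left(5 \omega + 1\right) e^{5 \omega}}{10}

Both cases combine into a single formula in |ω|:

F(ω) = \frac{7 \pi \left(1 - 5 \left|{\omega}\right|\right) e^{- 5 \left|{\omega}\right|}}{10}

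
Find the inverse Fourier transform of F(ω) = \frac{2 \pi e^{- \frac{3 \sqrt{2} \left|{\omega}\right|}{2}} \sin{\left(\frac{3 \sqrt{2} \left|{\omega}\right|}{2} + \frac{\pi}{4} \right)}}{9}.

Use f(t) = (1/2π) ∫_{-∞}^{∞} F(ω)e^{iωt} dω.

f(t) = \frac{6}{t^{4} + 81}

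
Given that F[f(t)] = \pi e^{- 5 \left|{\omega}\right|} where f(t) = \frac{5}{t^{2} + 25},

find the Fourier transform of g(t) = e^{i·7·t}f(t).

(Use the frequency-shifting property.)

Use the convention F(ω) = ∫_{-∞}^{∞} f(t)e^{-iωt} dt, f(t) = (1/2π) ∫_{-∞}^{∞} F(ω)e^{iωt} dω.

F[g](ω) = \pi e^{- 5 \left|{\omega - 7}\right|}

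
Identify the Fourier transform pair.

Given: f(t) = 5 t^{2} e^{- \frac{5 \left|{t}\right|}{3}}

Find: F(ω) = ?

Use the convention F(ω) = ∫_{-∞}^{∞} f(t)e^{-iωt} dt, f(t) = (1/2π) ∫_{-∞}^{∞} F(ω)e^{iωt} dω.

F(ω) = \frac{2700 \left(25 - 27 \omega^{2}\right)}{\left(9 \omega^{2} + 25\right)^{3}}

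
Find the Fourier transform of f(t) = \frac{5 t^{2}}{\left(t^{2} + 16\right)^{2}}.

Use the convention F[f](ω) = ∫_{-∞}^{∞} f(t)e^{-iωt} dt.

F(ω) = \frac{5 \pi \left(1 - 4 \left|{\omega}\right|\right) e^{- 4 \left|{\omega}\right|}}{8}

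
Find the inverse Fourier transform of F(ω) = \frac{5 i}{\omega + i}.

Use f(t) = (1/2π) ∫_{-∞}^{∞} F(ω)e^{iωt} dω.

f(t) = 5 e^{t} u\left(- t\right)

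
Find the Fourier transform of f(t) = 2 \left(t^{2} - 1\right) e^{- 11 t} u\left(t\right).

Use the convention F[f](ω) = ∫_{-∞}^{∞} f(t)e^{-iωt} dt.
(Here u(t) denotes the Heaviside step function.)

F(ω) = \frac{2 \left(2 i \omega - \left(i \omega + 11\right)^{3} + 22\right)}{\left(i \omega + 11\right)^{4}}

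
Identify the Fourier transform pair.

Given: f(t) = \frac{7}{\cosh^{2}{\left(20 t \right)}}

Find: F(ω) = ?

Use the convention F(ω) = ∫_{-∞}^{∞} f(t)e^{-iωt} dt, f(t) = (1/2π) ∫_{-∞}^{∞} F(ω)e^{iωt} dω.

F(ω) = \frac{7 \pi \omega}{400 \sinh{\left(\frac{\pi \omega}{40} \right)}}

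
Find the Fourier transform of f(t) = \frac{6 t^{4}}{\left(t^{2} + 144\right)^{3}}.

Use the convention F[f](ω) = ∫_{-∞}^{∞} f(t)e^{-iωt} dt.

F(ω) = \frac{3 \pi \left(48 \omega^{2} - 20 \left|{\omega}\right| + 1\right) e^{- 12 \left|{\omega}\right|}}{16}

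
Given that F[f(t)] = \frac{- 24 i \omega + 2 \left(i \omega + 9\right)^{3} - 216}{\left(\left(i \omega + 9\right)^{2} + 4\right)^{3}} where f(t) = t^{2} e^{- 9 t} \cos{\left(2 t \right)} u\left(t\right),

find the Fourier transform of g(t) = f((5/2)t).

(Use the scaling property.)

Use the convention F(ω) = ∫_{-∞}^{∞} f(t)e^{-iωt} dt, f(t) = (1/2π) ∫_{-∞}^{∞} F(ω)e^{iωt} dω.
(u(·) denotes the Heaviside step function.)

F[g](ω) = \frac{100 \left(- 600 i \omega + \left(2 i \omega + 45\right)^{3} - 13500\right)}{\left(\left(2 i \omega + 45\right)^{2} + 100\right)^{3}}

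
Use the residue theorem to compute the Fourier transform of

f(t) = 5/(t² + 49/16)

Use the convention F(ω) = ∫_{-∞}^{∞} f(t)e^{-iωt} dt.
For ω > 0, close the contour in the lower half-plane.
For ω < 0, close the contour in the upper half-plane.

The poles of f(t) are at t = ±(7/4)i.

Let g(z) = f(z)e^{-iωz}; for large |z| the factor e^{-iωz} decays in the lower half-plane when ω > 0 and in the upper half-plane when ω < 0.

Case ω > 0 (lower half-plane, clockwise contour ⇒ F(ω) = -2πi·ΣRes):
  Res_{z = - \frac{7 i}{4}} g(z) = \frac{10 i e^{- \frac{7 \omega}{4}}}{7}
  F(ω) = -2πi·ΣRes = \frac{20 \pi e^{- \frac{7 \omega}{4}}}{7}

Case ω < 0 (upper half-plane, counterclockwise contour ⇒ F(ω) = +2πi·ΣRes):
  Res_{z = \frac{7 i}{4}} g(z) = - \frac{10 i e^{\frac{7 \omega}{4}}}{7}
  F(ω) = 2πi·ΣRes = \frac{20 \pi e^{\frac{7 \omega}{4}}}{7}

Both cases combine into a single formula in |ω|:

F(ω) = \frac{20 \pi e^{- \frac{7 \left|{\omega}\right|}{4}}}{7}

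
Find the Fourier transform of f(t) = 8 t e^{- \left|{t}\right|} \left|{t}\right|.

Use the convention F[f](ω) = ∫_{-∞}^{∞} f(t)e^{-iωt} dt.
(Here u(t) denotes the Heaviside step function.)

F(ω) = \frac{32 i \omega \left(\omega^{2} - 3\right)}{\left(\omega^{2} + 1\right)^{3}}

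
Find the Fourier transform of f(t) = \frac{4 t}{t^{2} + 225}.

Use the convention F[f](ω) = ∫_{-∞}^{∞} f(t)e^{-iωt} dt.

F(ω) = - 4 i \pi e^{- 15 \left|{\omega}\right|} \operatorname{sign}{\left(\omega \right)}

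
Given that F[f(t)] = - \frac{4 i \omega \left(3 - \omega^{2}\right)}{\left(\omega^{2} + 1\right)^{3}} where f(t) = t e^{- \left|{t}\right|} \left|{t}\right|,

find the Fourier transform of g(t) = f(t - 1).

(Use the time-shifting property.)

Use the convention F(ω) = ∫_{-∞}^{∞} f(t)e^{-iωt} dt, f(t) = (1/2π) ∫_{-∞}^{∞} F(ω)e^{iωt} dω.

F[g](ω) = \frac{4 i \omega \left(\omega^{2} - 3\right) e^{- i \omega}}{\left(\omega^{2} + 1\right)^{3}}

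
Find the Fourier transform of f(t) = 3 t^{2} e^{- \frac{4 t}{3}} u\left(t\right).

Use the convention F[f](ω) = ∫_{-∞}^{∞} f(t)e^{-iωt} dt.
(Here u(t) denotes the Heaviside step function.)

F(ω) = \frac{162}{\left(3 i \omega + 4\right)^{3}}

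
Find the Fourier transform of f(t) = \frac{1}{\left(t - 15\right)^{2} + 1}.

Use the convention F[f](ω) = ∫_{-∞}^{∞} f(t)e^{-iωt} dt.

F(ω) = \pi e^{- 15 i \omega - \left|{\omega}\right|}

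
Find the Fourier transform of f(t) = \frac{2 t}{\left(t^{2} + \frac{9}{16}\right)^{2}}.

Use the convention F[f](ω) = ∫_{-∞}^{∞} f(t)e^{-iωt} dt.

F(ω) = - \frac{4 i \pi \omega e^{- \frac{3 \left|{\omega}\right|}{4}}}{3}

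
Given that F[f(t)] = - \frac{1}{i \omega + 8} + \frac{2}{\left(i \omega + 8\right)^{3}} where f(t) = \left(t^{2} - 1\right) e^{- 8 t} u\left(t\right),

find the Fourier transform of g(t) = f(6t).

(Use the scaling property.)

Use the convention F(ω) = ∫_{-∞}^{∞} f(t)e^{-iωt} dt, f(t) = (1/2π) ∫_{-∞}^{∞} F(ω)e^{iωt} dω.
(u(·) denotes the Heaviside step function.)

F[g](ω) = \frac{72 i \omega - \left(i \omega + 48\right)^{3} + 3456}{\left(i \omega + 48\right)^{4}}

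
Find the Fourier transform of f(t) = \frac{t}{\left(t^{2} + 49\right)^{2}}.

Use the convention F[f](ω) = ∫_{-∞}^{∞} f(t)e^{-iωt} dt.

F(ω) = - \frac{i \pi \omega e^{- 7 \left|{\omega}\right|}}{14}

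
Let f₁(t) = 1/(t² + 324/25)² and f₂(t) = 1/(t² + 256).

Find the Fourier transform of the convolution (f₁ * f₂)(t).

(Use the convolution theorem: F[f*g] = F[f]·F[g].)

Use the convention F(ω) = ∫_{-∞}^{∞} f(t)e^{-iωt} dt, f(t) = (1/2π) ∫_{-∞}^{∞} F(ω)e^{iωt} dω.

F[f₁*f₂](ω) = \frac{25 \pi^{2} \left(18 \left|{\omega}\right| + 5\right) e^{- \frac{98 \left|{\omega}\right|}{5}}}{186624}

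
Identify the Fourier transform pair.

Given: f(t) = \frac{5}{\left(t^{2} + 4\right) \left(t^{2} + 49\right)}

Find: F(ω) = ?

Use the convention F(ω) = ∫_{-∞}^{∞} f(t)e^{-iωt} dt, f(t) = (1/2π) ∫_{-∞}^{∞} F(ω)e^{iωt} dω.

F(ω) = \frac{\pi \left(7 e^{5 \left|{\omega}\right|} - 2\right) e^{- 7 \left|{\omega}\right|}}{126}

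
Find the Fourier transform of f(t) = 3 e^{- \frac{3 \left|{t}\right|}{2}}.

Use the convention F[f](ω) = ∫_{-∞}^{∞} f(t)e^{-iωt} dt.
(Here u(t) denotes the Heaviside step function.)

F(ω) = \frac{36}{4 \omega^{2} + 9}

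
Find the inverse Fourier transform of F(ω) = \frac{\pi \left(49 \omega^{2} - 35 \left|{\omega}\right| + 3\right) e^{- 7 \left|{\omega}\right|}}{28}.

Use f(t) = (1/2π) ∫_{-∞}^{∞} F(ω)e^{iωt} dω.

f(t) = \frac{2 t^{4}}{\left(t^{2} + 49\right)^{3}}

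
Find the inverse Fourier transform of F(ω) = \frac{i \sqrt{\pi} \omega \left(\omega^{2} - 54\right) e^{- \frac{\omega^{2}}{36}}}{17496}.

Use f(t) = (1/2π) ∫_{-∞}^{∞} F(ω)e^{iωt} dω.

f(t) = t^{3} e^{- 9 t^{2}}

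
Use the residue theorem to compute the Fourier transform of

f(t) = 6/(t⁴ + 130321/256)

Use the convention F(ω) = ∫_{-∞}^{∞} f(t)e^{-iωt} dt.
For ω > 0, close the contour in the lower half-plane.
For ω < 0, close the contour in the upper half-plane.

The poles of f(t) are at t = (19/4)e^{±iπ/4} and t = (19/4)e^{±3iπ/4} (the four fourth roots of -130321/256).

Let g(z) = f(z)e^{-iωz}; for large |z| the factor e^{-iωz} decays in the lower half-plane when ω > 0 and in the upper half-plane when ω < 0.

Case ω > 0 (lower half-plane, clockwise contour ⇒ F(ω) = -2πi·ΣRes):
  Res_{z = - \frac{19 \sqrt{2}}{8} - \frac{19 \sqrt{2} i}{8}} g(z) = \frac{48 \sqrt{2} \left(1 + i\right) e^{\frac{19 \sqrt{2} \omega \left(-1 + i\right)}{8}}}{6859}
  Res_{z = \frac{19 \sqrt{2}}{8} - \frac{19 \sqrt{2} i}{8}} g(z) = \frac{48 \sqrt{2} \left(-1 + i\right) e^{- \frac{19 \sqrt{2} \omega \left(1 + i\right)}{8}}}{6859}
  F(ω) = -2πi·ΣRes = \frac{96 \sqrt{2} \pi \left(\left(1 - i\right) e^{\frac{19 \sqrt{2} i \omega}{4}} + 1 + i\right) e^{- \frac{19 \sqrt{2} \omega \left(1 + i\right)}{8}}}{6859} = \frac{384 \pi e^{- \frac{19 \sqrt{2} \omega}{8}} \sin{\left(\frac{19 \sqrt{2} \omega}{8} + \frac{\pi}{4} \right)}}{6859}

Case ω < 0 (upper half-plane, counterclockwise contour ⇒ F(ω) = +2πi·ΣRes):
  Res_{z = \frac{19 \sqrt{2}}{8} + \frac{19 \sqrt{2} i}{8}} g(z) = - \frac{48 \sqrt{2} \left(1 + i\right) e^{\frac{19 \sqrt{2} \omega \left(1 - i\right)}{8}}}{6859}
  Res_{z = - \frac{19 \sqrt{2}}{8} + \frac{19 \sqrt{2} i}{8}} g(z) = \frac{48 \sqrt{2} \left(1 - i\right) e^{\frac{19 \sqrt{2} \omega \left(1 + i\right)}{8}}}{6859}
  F(ω) = 2πi·ΣRes = - \frac{96 \sqrt{2} i \pi \left(\left(1 + i\right) e^{\frac{19 \sqrt{2} \omega \left(1 - i\right)}{8}} - \left(1 - i\right) e^{\frac{19 \sqrt{2} \omega \left(1 + i\right)}{8}}\right)}{6859} = \frac{384 \pi e^{\frac{19 \sqrt{2} \omega}{8}} \cos{\left(\frac{19 \sqrt{2} \omega}{8} + \frac{\pi}{4} \right)}}{6859}

Both cases combine into a single formula in |ω|:

F(ω) = \frac{384 \pi e^{- \frac{19 \sqrt{2} \left|{\omega}\right|}{8}} \sin{\left(\frac{19 \sqrt{2} \left|{\omega}\right|}{8} + \frac{\pi}{4} \right)}}{6859}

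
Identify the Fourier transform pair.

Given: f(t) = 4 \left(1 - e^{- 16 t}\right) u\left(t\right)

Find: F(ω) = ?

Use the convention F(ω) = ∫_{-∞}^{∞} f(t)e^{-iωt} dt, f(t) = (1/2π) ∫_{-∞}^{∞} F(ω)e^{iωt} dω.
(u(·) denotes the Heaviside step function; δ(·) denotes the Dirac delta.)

F(ω) = 4 \pi \delta\left(\omega\right) - \frac{64 i}{\omega \left(i \omega + 16\right)}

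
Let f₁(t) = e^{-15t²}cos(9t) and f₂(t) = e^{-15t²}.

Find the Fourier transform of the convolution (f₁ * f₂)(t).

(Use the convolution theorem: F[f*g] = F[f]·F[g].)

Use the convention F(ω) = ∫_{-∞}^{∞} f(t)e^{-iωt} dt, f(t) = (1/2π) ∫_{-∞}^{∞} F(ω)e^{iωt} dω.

F[f₁*f₂](ω) = \frac{\pi \left(e^{\frac{3 \omega}{5}} + 1\right) e^{- \frac{\omega^{2}}{30} - \frac{3 \omega}{10} - \frac{27}{20}}}{30}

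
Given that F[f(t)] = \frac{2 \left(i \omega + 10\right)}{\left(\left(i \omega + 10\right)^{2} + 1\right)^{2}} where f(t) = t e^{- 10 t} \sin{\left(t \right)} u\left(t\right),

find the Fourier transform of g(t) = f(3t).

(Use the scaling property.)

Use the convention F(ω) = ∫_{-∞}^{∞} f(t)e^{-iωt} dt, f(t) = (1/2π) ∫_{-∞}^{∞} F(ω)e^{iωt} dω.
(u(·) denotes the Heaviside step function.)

F[g](ω) = \frac{18 \left(i \omega + 30\right)}{\left(\left(i \omega + 30\right)^{2} + 9\right)^{2}}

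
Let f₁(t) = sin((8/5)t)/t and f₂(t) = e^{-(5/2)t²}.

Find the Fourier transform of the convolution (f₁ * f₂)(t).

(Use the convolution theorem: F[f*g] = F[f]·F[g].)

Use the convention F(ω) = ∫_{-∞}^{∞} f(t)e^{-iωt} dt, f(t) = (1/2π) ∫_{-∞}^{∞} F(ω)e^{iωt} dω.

F[f₁*f₂](ω) = \begin{cases} \frac{\sqrt{10} \pi^{\frac{3}{2}} e^{- \frac{\omega^{2}}{10}}}{5} & \text{for}\: \omega > - \frac{8}{5} \wedge \omega < \frac{8}{5} \\0 & \text{otherwise} \end{cases}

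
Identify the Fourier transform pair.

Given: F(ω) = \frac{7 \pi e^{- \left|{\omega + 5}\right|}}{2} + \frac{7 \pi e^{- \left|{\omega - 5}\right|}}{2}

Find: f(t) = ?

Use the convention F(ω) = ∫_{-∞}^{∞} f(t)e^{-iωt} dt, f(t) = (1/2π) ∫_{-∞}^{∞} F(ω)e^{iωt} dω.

f(t) = \frac{7 \cos{\left(5 t \right)}}{t^{2} + 1}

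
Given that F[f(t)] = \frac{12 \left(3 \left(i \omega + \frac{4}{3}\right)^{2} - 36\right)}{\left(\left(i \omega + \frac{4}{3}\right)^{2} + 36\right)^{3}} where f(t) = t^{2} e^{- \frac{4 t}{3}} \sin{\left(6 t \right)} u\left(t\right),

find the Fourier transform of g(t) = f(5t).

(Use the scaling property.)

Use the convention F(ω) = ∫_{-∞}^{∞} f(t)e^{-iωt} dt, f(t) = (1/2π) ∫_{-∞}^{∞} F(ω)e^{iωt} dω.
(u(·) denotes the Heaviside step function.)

F[g](ω) = \frac{364500 \left(\left(3 i \omega + 20\right)^{2} - 2700\right)}{\left(\left(3 i \omega + 20\right)^{2} + 8100\right)^{3}}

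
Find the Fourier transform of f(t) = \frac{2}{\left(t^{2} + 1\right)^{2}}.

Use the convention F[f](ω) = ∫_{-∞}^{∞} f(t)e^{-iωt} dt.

F(ω) = \pi \left(\left|{\omega}\right| + 1\right) e^{- \left|{\omega}\right|}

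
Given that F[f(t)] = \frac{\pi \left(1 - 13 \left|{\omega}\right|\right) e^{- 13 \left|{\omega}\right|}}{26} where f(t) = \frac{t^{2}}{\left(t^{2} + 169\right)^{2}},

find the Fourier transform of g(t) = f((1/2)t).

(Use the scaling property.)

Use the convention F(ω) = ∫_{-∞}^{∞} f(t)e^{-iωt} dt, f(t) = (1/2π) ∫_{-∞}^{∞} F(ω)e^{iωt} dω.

F[g](ω) = \frac{\pi \left(1 - 26 \left|{\omega}\right|\right) e^{- 26 \left|{\omega}\right|}}{13}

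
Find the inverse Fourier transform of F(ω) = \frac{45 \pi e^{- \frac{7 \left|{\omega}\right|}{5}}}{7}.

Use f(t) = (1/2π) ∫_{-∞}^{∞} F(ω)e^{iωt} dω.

f(t) = \frac{9}{t^{2} + \frac{49}{25}}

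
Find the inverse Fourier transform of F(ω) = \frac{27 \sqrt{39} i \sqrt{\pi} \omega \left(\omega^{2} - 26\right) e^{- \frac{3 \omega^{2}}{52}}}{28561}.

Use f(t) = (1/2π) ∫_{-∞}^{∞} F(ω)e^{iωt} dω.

f(t) = 8 t^{3} e^{- \frac{13 t^{2}}{3}}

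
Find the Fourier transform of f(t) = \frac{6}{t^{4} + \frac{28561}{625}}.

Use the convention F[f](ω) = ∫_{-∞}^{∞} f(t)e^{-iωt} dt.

F(ω) = \frac{750 \pi e^{- \frac{13 \sqrt{2} \left|{\omega}\right|}{10}} \sin{\left(\frac{13 \sqrt{2} \left|{\omega}\right|}{10} + \frac{\pi}{4} \right)}}{2197}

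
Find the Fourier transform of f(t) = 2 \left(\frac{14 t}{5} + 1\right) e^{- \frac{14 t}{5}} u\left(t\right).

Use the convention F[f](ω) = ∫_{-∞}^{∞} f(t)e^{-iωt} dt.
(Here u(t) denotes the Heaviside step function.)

F(ω) = \frac{10 \left(- 5 i \omega - 28\right)}{25 \omega^{2} - 140 i \omega - 196}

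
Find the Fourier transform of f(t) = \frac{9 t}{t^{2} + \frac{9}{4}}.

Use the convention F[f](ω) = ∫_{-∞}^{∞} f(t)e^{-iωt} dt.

F(ω) = - 9 i \pi e^{- \frac{3 \left|{\omega}\right|}{2}} \operatorname{sign}{\left(\omega \right)}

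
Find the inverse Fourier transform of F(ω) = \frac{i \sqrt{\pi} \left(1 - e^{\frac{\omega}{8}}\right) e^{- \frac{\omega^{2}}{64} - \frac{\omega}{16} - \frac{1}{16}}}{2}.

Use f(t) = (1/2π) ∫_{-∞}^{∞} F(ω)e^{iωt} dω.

f(t) = 4 e^{- 16 t^{2}} \sin{\left(2 t \right)}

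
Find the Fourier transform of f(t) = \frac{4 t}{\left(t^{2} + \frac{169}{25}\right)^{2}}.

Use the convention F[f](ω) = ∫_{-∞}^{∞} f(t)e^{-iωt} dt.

F(ω) = - \frac{10 i \pi \omega e^{- \frac{13 \left|{\omega}\right|}{5}}}{13}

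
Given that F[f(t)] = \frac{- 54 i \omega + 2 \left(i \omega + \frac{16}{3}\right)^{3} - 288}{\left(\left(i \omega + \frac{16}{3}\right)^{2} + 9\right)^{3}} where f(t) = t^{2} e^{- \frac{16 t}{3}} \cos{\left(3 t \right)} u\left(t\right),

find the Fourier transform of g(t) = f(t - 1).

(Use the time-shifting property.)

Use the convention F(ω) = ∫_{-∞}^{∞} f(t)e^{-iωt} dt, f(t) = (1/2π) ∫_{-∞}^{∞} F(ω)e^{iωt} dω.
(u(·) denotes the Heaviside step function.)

F[g](ω) = \frac{54 \left(- 729 i \omega + \left(3 i \omega + 16\right)^{3} - 3888\right) e^{- i \omega}}{\left(\left(3 i \omega + 16\right)^{2} + 81\right)^{3}}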